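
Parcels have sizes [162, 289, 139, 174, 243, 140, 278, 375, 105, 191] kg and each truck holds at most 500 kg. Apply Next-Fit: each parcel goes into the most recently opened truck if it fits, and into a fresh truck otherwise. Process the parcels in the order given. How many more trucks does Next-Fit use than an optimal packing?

1

Next-Fit: [162,289] [139,174] [243,140] [278] [375,105] [191] → 6 trucks.
Total size 2096 kg; any packing needs at least ⌈2096/500⌉ = 5 trucks.
An optimal packing achieves that bound: [375,105] [289,191] [278,174] [243,162] [140,139] → 5 trucks.
Excess: 6 − 5 = 1.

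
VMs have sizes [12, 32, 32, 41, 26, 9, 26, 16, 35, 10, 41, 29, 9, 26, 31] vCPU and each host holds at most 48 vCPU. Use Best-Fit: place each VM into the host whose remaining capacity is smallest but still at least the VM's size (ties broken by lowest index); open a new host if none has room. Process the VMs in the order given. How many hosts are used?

Put 12 vCPU in host 1; 36 vCPU remain.
Put 32 vCPU in host 1; 4 vCPU remain.
Put 32 vCPU in host 2; 16 vCPU remain.
Put 41 vCPU in host 3; 7 vCPU remain.
Put 26 vCPU in host 4; 22 vCPU remain.
Put 9 vCPU in host 2; 7 vCPU remain.
Put 26 vCPU in host 5; 22 vCPU remain.
Put 16 vCPU in host 4; 6 vCPU remain.
Put 35 vCPU in host 6; 13 vCPU remain.
Put 10 vCPU in host 6; 3 vCPU remain.
Put 41 vCPU in host 7; 7 vCPU remain.
Put 29 vCPU in host 8; 19 vCPU remain.
Put 9 vCPU in host 8; 10 vCPU remain.
Put 26 vCPU in host 9; 22 vCPU remain.
Put 31 vCPU in host 10; 17 vCPU remain.
Final hosts: [12,32] [32,9] [41] [26,16] [26] [35,10] [41] [29,9] [26] [31].

10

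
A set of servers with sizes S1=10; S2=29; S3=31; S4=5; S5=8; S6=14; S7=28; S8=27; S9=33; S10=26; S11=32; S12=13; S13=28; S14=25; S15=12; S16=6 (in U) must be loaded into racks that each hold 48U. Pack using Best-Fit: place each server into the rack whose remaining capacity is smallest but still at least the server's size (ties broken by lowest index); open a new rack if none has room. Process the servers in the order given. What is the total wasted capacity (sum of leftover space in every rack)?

105

S1 (10U) → rack 1 (remaining 38U)
S2 (29U) → rack 1 (remaining 9U)
S3 (31U) → rack 2 (remaining 17U)
S4 (5U) → rack 1 (remaining 4U)
S5 (8U) → rack 2 (remaining 9U)
S6 (14U) → rack 3 (remaining 34U)
S7 (28U) → rack 3 (remaining 6U)
S8 (27U) → rack 4 (remaining 21U)
S9 (33U) → rack 5 (remaining 15U)
S10 (26U) → rack 6 (remaining 22U)
S11 (32U) → rack 7 (remaining 16U)
S12 (13U) → rack 5 (remaining 2U)
S13 (28U) → rack 8 (remaining 20U)
S14 (25U) → rack 9 (remaining 23U)
S15 (12U) → rack 7 (remaining 4U)
S16 (6U) → rack 3 (remaining 0U)
9 racks × 48U = 432U; used 327U; unused 105U.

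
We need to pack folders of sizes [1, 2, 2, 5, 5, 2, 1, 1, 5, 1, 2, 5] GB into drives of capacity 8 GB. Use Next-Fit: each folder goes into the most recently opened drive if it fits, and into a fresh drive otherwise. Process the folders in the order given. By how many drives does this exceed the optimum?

Next-Fit: [1,2,2] [5] [5,2,1] [1,5,1] [2,5] → 5 drives.
Total size 32 GB; any packing needs at least ⌈32/8⌉ = 4 drives.
An optimal packing achieves that bound: [5,2,1] [5,2,1] [5,2,1] [5,2,1] → 4 drives.
Excess: 5 − 4 = 1.

1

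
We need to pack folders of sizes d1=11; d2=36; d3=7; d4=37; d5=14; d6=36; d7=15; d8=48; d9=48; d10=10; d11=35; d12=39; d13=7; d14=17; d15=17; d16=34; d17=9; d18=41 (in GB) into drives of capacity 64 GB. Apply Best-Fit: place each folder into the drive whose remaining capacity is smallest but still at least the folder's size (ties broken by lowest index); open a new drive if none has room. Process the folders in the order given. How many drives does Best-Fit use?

9

d1 (11 GB) → drive 1 (remaining 53 GB)
d2 (36 GB) → drive 1 (remaining 17 GB)
d3 (7 GB) → drive 1 (remaining 10 GB)
d4 (37 GB) → drive 2 (remaining 27 GB)
d5 (14 GB) → drive 2 (remaining 13 GB)
d6 (36 GB) → drive 3 (remaining 28 GB)
d7 (15 GB) → drive 3 (remaining 13 GB)
d8 (48 GB) → drive 4 (remaining 16 GB)
d9 (48 GB) → drive 5 (remaining 16 GB)
d10 (10 GB) → drive 1 (remaining 0 GB)
d11 (35 GB) → drive 6 (remaining 29 GB)
d12 (39 GB) → drive 7 (remaining 25 GB)
d13 (7 GB) → drive 2 (remaining 6 GB)
d14 (17 GB) → drive 7 (remaining 8 GB)
d15 (17 GB) → drive 6 (remaining 12 GB)
d16 (34 GB) → drive 8 (remaining 30 GB)
d17 (9 GB) → drive 6 (remaining 3 GB)
d18 (41 GB) → drive 9 (remaining 23 GB)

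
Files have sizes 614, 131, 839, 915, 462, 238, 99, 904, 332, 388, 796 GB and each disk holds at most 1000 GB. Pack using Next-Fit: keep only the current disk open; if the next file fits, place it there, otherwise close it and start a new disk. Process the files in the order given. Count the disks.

614 GB → disk 1 (remaining 386 GB)
131 GB → disk 1 (remaining 255 GB)
839 GB → disk 2 (remaining 161 GB)
915 GB → disk 3 (remaining 85 GB)
462 GB → disk 4 (remaining 538 GB)
238 GB → disk 4 (remaining 300 GB)
99 GB → disk 4 (remaining 201 GB)
904 GB → disk 5 (remaining 96 GB)
332 GB → disk 6 (remaining 668 GB)
388 GB → disk 6 (remaining 280 GB)
796 GB → disk 7 (remaining 204 GB)

7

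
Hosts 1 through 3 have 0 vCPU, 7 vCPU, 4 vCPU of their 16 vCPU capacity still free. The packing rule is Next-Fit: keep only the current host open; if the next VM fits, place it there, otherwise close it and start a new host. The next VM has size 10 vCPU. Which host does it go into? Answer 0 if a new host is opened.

Next-Fit only looks at host 3, which has 4 vCPU free.
10 vCPU does not fit, so a new host is opened.

0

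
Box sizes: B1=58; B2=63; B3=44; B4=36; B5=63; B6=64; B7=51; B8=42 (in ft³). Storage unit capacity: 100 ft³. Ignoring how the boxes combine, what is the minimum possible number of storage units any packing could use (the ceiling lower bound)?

5

Total size = 58 + 63 + 44 + 36 + 63 + 64 + 51 + 42 = 421 ft³.
⌈421 / 100⌉ = 5.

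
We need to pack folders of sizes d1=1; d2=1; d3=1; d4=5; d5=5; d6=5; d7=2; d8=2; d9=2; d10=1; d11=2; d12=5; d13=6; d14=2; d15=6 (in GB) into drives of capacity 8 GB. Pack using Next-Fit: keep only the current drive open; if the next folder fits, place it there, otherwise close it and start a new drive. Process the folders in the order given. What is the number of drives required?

7

drive 1: place d1 (1 GB), 7 GB left
drive 1: place d2 (1 GB), 6 GB left
drive 1: place d3 (1 GB), 5 GB left
drive 1: place d4 (5 GB), 0 GB left
drive 2: place d5 (5 GB), 3 GB left
drive 3: place d6 (5 GB), 3 GB left
drive 3: place d7 (2 GB), 1 GB left
drive 4: place d8 (2 GB), 6 GB left
drive 4: place d9 (2 GB), 4 GB left
drive 4: place d10 (1 GB), 3 GB left
drive 4: place d11 (2 GB), 1 GB left
drive 5: place d12 (5 GB), 3 GB left
drive 6: place d13 (6 GB), 2 GB left
drive 6: place d14 (2 GB), 0 GB left
drive 7: place d15 (6 GB), 2 GB left
Final drives: [1,1,1,5] [5] [5,2] [2,2,1,2] [5] [6,2] [6].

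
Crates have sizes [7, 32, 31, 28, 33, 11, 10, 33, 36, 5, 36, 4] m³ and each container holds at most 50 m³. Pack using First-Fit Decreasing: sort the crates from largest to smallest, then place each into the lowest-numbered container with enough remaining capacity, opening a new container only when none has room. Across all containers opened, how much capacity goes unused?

Sorted descending: 36, 36, 33, 33, 32, 31, 28, 11, 10, 7, 5, 4.
36 m³ → container 1 (remaining 14 m³)
36 m³ → container 2 (remaining 14 m³)
33 m³ → container 3 (remaining 17 m³)
33 m³ → container 4 (remaining 17 m³)
32 m³ → container 5 (remaining 18 m³)
31 m³ → container 6 (remaining 19 m³)
28 m³ → container 7 (remaining 22 m³)
11 m³ → container 1 (remaining 3 m³)
10 m³ → container 2 (remaining 4 m³)
7 m³ → container 3 (remaining 10 m³)
5 m³ → container 3 (remaining 5 m³)
4 m³ → container 2 (remaining 0 m³)
7 containers × 50 m³ = 350 m³; used 266 m³; unused 84 m³.

84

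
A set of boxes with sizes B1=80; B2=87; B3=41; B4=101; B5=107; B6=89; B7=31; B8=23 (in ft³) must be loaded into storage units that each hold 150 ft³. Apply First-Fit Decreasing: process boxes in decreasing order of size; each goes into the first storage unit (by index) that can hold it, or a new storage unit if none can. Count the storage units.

5 storage units

Sorted descending: 107, 101, 89, 87, 80, 41, 31, 23.
Put 107 ft³ in storage unit 1; 43 ft³ remain.
Put 101 ft³ in storage unit 2; 49 ft³ remain.
Put 89 ft³ in storage unit 3; 61 ft³ remain.
Put 87 ft³ in storage unit 4; 63 ft³ remain.
Put 80 ft³ in storage unit 5; 70 ft³ remain.
Put 41 ft³ in storage unit 1; 2 ft³ remain.
Put 31 ft³ in storage unit 2; 18 ft³ remain.
Put 23 ft³ in storage unit 3; 38 ft³ remain.
Final storage units: [107,41] [101,31] [89,23] [87] [80].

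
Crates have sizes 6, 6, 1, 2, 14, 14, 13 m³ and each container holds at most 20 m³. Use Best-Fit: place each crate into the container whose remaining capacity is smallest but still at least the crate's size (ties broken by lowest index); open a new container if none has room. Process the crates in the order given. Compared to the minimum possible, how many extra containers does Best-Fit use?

1

Best-Fit: [6,6,1,2] [14] [14] [13] → 4 containers.
Total size 56 m³; any packing needs at least ⌈56/20⌉ = 3 containers.
An optimal packing achieves that bound: [14,6] [14,6] [13,2,1] → 3 containers.
Excess: 4 − 3 = 1.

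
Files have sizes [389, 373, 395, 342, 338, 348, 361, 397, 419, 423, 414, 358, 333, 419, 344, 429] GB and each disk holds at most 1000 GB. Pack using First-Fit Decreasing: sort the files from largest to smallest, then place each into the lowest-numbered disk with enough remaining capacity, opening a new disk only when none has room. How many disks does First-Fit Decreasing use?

8

Sorted descending: 429, 423, 419, 419, 414, 397, 395, 389, 373, 361, 358, 348, 344, 342, 338, 333.
Put 429 GB in disk 1; 571 GB remain.
Put 423 GB in disk 1; 148 GB remain.
Put 419 GB in disk 2; 581 GB remain.
Put 419 GB in disk 2; 162 GB remain.
Put 414 GB in disk 3; 586 GB remain.
Put 397 GB in disk 3; 189 GB remain.
Put 395 GB in disk 4; 605 GB remain.
Put 389 GB in disk 4; 216 GB remain.
Put 373 GB in disk 5; 627 GB remain.
Put 361 GB in disk 5; 266 GB remain.
Put 358 GB in disk 6; 642 GB remain.
Put 348 GB in disk 6; 294 GB remain.
Put 344 GB in disk 7; 656 GB remain.
Put 342 GB in disk 7; 314 GB remain.
Put 338 GB in disk 8; 662 GB remain.
Put 333 GB in disk 8; 329 GB remain.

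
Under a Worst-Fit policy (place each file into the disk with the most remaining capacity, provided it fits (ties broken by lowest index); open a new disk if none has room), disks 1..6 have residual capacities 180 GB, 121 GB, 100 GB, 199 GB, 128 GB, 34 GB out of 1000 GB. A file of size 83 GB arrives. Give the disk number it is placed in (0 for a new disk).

4

Disks with room: disk 1 (180 GB), disk 2 (121 GB), disk 3 (100 GB), disk 4 (199 GB), disk 5 (128 GB).
Most room is disk 4 with 199 GB free.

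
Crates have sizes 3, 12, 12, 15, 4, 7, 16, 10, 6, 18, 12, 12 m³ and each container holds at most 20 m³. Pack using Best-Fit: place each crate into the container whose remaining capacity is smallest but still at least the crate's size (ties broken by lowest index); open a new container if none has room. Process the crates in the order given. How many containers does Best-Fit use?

8

Put 3 m³ in container 1; 17 m³ remain.
Put 12 m³ in container 1; 5 m³ remain.
Put 12 m³ in container 2; 8 m³ remain.
Put 15 m³ in container 3; 5 m³ remain.
Put 4 m³ in container 1; 1 m³ remain.
Put 7 m³ in container 2; 1 m³ remain.
Put 16 m³ in container 4; 4 m³ remain.
Put 10 m³ in container 5; 10 m³ remain.
Put 6 m³ in container 5; 4 m³ remain.
Put 18 m³ in container 6; 2 m³ remain.
Put 12 m³ in container 7; 8 m³ remain.
Put 12 m³ in container 8; 8 m³ remain.
Final containers: [3,12,4] [12,7] [15] [16] [10,6] [18] [12] [12].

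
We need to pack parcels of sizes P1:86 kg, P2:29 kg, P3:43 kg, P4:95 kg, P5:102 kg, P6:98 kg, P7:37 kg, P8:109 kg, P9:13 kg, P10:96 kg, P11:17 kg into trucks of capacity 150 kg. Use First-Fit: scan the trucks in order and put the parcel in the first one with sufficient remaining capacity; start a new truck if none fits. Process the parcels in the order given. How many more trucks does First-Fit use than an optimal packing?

First-Fit: [86,29,13,17] [43,95] [102,37] [98] [109] [96] → 6 trucks.
6 parcels exceed 75 kg (half the capacity), and no two of those can share a truck, so at least 6 trucks are needed.
So 6 is already optimal.

0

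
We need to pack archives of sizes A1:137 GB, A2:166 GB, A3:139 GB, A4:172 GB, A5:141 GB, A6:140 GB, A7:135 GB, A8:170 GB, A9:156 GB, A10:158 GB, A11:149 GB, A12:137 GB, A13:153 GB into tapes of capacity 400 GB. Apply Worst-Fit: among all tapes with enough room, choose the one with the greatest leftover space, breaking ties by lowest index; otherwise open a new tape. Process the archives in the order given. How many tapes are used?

A1 (137 GB) → tape 1 (remaining 263 GB)
A2 (166 GB) → tape 1 (remaining 97 GB)
A3 (139 GB) → tape 2 (remaining 261 GB)
A4 (172 GB) → tape 2 (remaining 89 GB)
A5 (141 GB) → tape 3 (remaining 259 GB)
A6 (140 GB) → tape 3 (remaining 119 GB)
A7 (135 GB) → tape 4 (remaining 265 GB)
A8 (170 GB) → tape 4 (remaining 95 GB)
A9 (156 GB) → tape 5 (remaining 244 GB)
A10 (158 GB) → tape 5 (remaining 86 GB)
A11 (149 GB) → tape 6 (remaining 251 GB)
A12 (137 GB) → tape 6 (remaining 114 GB)
A13 (153 GB) → tape 7 (remaining 247 GB)
Final tapes: [137,166] [139,172] [141,140] [135,170] [156,158] [149,137] [153].

7 tapes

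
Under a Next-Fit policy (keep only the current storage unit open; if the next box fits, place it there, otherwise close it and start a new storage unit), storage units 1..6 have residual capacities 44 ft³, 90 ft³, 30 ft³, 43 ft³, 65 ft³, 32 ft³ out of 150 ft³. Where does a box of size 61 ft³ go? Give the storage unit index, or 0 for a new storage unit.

0

Next-Fit only looks at storage unit 6, which has 32 ft³ free.
61 ft³ does not fit, so a new storage unit is opened.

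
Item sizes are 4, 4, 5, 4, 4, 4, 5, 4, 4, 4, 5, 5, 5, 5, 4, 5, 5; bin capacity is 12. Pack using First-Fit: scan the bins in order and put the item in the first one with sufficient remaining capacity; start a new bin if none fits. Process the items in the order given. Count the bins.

8

4 → bin 1 (remaining 8)
4 → bin 1 (remaining 4)
5 → bin 2 (remaining 7)
4 → bin 1 (remaining 0)
4 → bin 2 (remaining 3)
4 → bin 3 (remaining 8)
5 → bin 3 (remaining 3)
4 → bin 4 (remaining 8)
4 → bin 4 (remaining 4)
4 → bin 4 (remaining 0)
5 → bin 5 (remaining 7)
5 → bin 5 (remaining 2)
5 → bin 6 (remaining 7)
5 → bin 6 (remaining 2)
4 → bin 7 (remaining 8)
5 → bin 7 (remaining 3)
5 → bin 8 (remaining 7)
Final bins: [4,4,4] [5,4] [4,5] [4,4,4] [5,5] [5,5] [4,5] [5].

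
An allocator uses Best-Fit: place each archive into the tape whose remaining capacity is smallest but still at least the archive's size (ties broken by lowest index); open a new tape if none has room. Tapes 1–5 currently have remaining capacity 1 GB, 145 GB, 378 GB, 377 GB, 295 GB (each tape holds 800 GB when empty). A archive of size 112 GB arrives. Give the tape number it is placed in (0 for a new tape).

2

Tapes with room: tape 2 (145 GB), tape 3 (378 GB), tape 4 (377 GB), tape 5 (295 GB).
Tightest fit is tape 2 with 145 GB free.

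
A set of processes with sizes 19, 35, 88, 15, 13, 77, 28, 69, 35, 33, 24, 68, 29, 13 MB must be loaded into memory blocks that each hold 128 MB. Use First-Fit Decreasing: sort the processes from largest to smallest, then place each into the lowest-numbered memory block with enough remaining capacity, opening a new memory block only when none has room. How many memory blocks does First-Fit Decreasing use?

Sorted descending: 88, 77, 69, 68, 35, 35, 33, 29, 28, 24, 19, 15, 13, 13.
memory block 1: place 88 MB, 40 MB left
memory block 2: place 77 MB, 51 MB left
memory block 3: place 69 MB, 59 MB left
memory block 4: place 68 MB, 60 MB left
memory block 1: place 35 MB, 5 MB left
memory block 2: place 35 MB, 16 MB left
memory block 3: place 33 MB, 26 MB left
memory block 4: place 29 MB, 31 MB left
memory block 4: place 28 MB, 3 MB left
memory block 3: place 24 MB, 2 MB left
memory block 5: place 19 MB, 109 MB left
memory block 2: place 15 MB, 1 MB left
memory block 5: place 13 MB, 96 MB left
memory block 5: place 13 MB, 83 MB left
Final memory blocks: [88,35] [77,35,15] [69,33,24] [68,29,28] [19,13,13].

5 memory blocks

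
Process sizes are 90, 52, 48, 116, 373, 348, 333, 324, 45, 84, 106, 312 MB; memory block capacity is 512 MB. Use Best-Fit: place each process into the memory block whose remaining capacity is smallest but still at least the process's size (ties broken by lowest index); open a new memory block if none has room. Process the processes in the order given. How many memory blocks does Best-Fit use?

6

90 MB → memory block 1 (remaining 422 MB)
52 MB → memory block 1 (remaining 370 MB)
48 MB → memory block 1 (remaining 322 MB)
116 MB → memory block 1 (remaining 206 MB)
373 MB → memory block 2 (remaining 139 MB)
348 MB → memory block 3 (remaining 164 MB)
333 MB → memory block 4 (remaining 179 MB)
324 MB → memory block 5 (remaining 188 MB)
45 MB → memory block 2 (remaining 94 MB)
84 MB → memory block 2 (remaining 10 MB)
106 MB → memory block 3 (remaining 58 MB)
312 MB → memory block 6 (remaining 200 MB)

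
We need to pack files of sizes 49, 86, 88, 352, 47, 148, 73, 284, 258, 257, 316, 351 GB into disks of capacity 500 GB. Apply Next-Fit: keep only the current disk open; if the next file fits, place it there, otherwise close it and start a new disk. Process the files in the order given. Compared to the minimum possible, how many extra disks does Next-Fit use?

2

Next-Fit: [49,86,88] [352,47] [148,73] [284] [258] [257] [316] [351] → 8 disks.
6 files exceed 250 GB (half the capacity), and no two of those can share a disk, so at least 6 disks are needed.
An optimal packing achieves that bound: [352,148] [351,88,49] [316,86,73] [284,47] [258] [257] → 6 disks.
Excess: 8 − 6 = 2.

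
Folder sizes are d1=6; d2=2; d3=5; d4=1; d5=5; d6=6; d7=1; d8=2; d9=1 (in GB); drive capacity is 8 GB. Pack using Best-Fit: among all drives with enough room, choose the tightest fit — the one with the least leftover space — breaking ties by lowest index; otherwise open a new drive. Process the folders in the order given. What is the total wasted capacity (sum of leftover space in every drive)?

drive 1: place d1 (6 GB), 2 GB left
drive 1: place d2 (2 GB), 0 GB left
drive 2: place d3 (5 GB), 3 GB left
drive 2: place d4 (1 GB), 2 GB left
drive 3: place d5 (5 GB), 3 GB left
drive 4: place d6 (6 GB), 2 GB left
drive 2: place d7 (1 GB), 1 GB left
drive 4: place d8 (2 GB), 0 GB left
drive 2: place d9 (1 GB), 0 GB left
4 drives × 8 GB = 32 GB; used 29 GB; unused 3 GB.

3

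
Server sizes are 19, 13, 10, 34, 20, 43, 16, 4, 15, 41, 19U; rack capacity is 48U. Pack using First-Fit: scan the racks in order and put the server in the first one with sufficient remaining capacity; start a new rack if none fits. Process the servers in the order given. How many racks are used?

Put 19U in rack 1; 29U remain.
Put 13U in rack 1; 16U remain.
Put 10U in rack 1; 6U remain.
Put 34U in rack 2; 14U remain.
Put 20U in rack 3; 28U remain.
Put 43U in rack 4; 5U remain.
Put 16U in rack 3; 12U remain.
Put 4U in rack 1; 2U remain.
Put 15U in rack 5; 33U remain.
Put 41U in rack 6; 7U remain.
Put 19U in rack 5; 14U remain.

6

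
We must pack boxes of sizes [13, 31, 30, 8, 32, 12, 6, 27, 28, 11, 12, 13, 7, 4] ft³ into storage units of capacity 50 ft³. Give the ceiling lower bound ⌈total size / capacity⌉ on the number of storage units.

Total size = 13 + 31 + 30 + 8 + 32 + 12 + 6 + 27 + 28 + 11 + 12 + 13 + 7 + 4 = 234 ft³.
⌈234 / 50⌉ = 5.

5 storage units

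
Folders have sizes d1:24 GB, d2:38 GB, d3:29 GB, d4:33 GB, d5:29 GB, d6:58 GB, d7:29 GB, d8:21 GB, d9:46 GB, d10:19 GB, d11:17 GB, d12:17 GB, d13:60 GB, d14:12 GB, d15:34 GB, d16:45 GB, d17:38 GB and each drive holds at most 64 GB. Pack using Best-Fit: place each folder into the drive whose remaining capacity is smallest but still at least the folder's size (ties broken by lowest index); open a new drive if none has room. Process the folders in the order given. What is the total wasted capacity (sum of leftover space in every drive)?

d1 (24 GB) → drive 1 (remaining 40 GB)
d2 (38 GB) → drive 1 (remaining 2 GB)
d3 (29 GB) → drive 2 (remaining 35 GB)
d4 (33 GB) → drive 2 (remaining 2 GB)
d5 (29 GB) → drive 3 (remaining 35 GB)
d6 (58 GB) → drive 4 (remaining 6 GB)
d7 (29 GB) → drive 3 (remaining 6 GB)
d8 (21 GB) → drive 5 (remaining 43 GB)
d9 (46 GB) → drive 6 (remaining 18 GB)
d10 (19 GB) → drive 5 (remaining 24 GB)
d11 (17 GB) → drive 6 (remaining 1 GB)
d12 (17 GB) → drive 5 (remaining 7 GB)
d13 (60 GB) → drive 7 (remaining 4 GB)
d14 (12 GB) → drive 8 (remaining 52 GB)
d15 (34 GB) → drive 8 (remaining 18 GB)
d16 (45 GB) → drive 9 (remaining 19 GB)
d17 (38 GB) → drive 10 (remaining 26 GB)
10 drives × 64 GB = 640 GB; used 549 GB; unused 91 GB.

91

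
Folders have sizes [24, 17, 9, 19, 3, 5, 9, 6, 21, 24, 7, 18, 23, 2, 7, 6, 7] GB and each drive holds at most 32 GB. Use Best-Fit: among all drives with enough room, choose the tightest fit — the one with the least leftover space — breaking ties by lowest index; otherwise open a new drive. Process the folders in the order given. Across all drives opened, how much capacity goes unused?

17

24 GB → drive 1 (remaining 8 GB)
17 GB → drive 2 (remaining 15 GB)
9 GB → drive 2 (remaining 6 GB)
19 GB → drive 3 (remaining 13 GB)
3 GB → drive 2 (remaining 3 GB)
5 GB → drive 1 (remaining 3 GB)
9 GB → drive 3 (remaining 4 GB)
6 GB → drive 4 (remaining 26 GB)
21 GB → drive 4 (remaining 5 GB)
24 GB → drive 5 (remaining 8 GB)
7 GB → drive 5 (remaining 1 GB)
18 GB → drive 6 (remaining 14 GB)
23 GB → drive 7 (remaining 9 GB)
2 GB → drive 1 (remaining 1 GB)
7 GB → drive 7 (remaining 2 GB)
6 GB → drive 6 (remaining 8 GB)
7 GB → drive 6 (remaining 1 GB)
7 drives × 32 GB = 224 GB; used 207 GB; unused 17 GB.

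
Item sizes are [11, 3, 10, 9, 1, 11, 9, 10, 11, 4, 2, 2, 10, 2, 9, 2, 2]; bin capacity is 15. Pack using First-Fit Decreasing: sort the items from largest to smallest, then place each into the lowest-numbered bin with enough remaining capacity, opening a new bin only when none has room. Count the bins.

Sorted descending: 11, 11, 11, 10, 10, 10, 9, 9, 9, 4, 3, 2, 2, 2, 2, 2, 1.
bin 1: place 11, 4 left
bin 2: place 11, 4 left
bin 3: place 11, 4 left
bin 4: place 10, 5 left
bin 5: place 10, 5 left
bin 6: place 10, 5 left
bin 7: place 9, 6 left
bin 8: place 9, 6 left
bin 9: place 9, 6 left
bin 1: place 4, 0 left
bin 2: place 3, 1 left
bin 3: place 2, 2 left
bin 3: place 2, 0 left
bin 4: place 2, 3 left
bin 4: place 2, 1 left
bin 5: place 2, 3 left
bin 2: place 1, 0 left
Final bins: [11,4] [11,3,1] [11,2,2] [10,2,2] [10,2] [10] [9] [9] [9].

9 bins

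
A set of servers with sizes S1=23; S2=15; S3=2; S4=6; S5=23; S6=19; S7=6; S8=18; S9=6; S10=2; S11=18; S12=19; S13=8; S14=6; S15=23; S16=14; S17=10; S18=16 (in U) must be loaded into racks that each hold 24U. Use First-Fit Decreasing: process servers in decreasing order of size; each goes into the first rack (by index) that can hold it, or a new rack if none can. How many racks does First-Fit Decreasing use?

Sorted descending: 23, 23, 23, 19, 19, 18, 18, 16, 15, 14, 10, 8, 6, 6, 6, 6, 2, 2.
Put 23U in rack 1; 1U remain.
Put 23U in rack 2; 1U remain.
Put 23U in rack 3; 1U remain.
Put 19U in rack 4; 5U remain.
Put 19U in rack 5; 5U remain.
Put 18U in rack 6; 6U remain.
Put 18U in rack 7; 6U remain.
Put 16U in rack 8; 8U remain.
Put 15U in rack 9; 9U remain.
Put 14U in rack 10; 10U remain.
Put 10U in rack 10; 0U remain.
Put 8U in rack 8; 0U remain.
Put 6U in rack 6; 0U remain.
Put 6U in rack 7; 0U remain.
Put 6U in rack 9; 3U remain.
Put 6U in rack 11; 18U remain.
Put 2U in rack 4; 3U remain.
Put 2U in rack 4; 1U remain.

11 racks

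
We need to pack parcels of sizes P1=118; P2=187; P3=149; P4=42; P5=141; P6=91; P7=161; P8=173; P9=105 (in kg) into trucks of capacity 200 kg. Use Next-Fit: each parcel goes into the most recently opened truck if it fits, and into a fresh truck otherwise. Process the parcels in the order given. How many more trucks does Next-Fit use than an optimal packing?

1

Next-Fit: [118] [187] [149,42] [141] [91] [161] [173] [105] → 8 trucks.
7 parcels exceed 100 kg (half the capacity), and no two of those can share a truck, so at least 7 trucks are needed.
An optimal packing achieves that bound: [187] [173] [161] [149,42] [141] [118] [105,91] → 7 trucks.
Excess: 8 − 7 = 1.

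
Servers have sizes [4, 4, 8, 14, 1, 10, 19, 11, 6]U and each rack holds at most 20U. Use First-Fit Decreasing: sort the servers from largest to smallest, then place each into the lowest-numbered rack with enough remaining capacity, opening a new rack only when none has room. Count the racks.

4

Sorted descending: 19, 14, 11, 10, 8, 6, 4, 4, 1.
Put 19U in rack 1; 1U remain.
Put 14U in rack 2; 6U remain.
Put 11U in rack 3; 9U remain.
Put 10U in rack 4; 10U remain.
Put 8U in rack 3; 1U remain.
Put 6U in rack 2; 0U remain.
Put 4U in rack 4; 6U remain.
Put 4U in rack 4; 2U remain.
Put 1U in rack 1; 0U remain.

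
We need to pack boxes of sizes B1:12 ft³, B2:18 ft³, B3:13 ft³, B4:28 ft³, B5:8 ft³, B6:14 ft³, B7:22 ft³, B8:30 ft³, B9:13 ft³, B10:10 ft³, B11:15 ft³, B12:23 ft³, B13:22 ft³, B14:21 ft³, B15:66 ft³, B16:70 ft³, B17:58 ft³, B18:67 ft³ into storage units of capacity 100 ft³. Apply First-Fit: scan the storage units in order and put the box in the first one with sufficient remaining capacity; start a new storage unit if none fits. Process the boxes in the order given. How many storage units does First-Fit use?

storage unit 1: place B1 (12 ft³), 88 ft³ left
storage unit 1: place B2 (18 ft³), 70 ft³ left
storage unit 1: place B3 (13 ft³), 57 ft³ left
storage unit 1: place B4 (28 ft³), 29 ft³ left
storage unit 1: place B5 (8 ft³), 21 ft³ left
storage unit 1: place B6 (14 ft³), 7 ft³ left
storage unit 2: place B7 (22 ft³), 78 ft³ left
storage unit 2: place B8 (30 ft³), 48 ft³ left
storage unit 2: place B9 (13 ft³), 35 ft³ left
storage unit 2: place B10 (10 ft³), 25 ft³ left
storage unit 2: place B11 (15 ft³), 10 ft³ left
storage unit 3: place B12 (23 ft³), 77 ft³ left
storage unit 3: place B13 (22 ft³), 55 ft³ left
storage unit 3: place B14 (21 ft³), 34 ft³ left
storage unit 4: place B15 (66 ft³), 34 ft³ left
storage unit 5: place B16 (70 ft³), 30 ft³ left
storage unit 6: place B17 (58 ft³), 42 ft³ left
storage unit 7: place B18 (67 ft³), 33 ft³ left

7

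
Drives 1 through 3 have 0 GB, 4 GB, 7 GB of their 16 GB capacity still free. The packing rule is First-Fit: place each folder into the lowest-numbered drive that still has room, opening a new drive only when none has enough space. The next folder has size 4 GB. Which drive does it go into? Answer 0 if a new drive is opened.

2

Drives with room: drive 2 (4 GB), drive 3 (7 GB).
The first with room is drive 2.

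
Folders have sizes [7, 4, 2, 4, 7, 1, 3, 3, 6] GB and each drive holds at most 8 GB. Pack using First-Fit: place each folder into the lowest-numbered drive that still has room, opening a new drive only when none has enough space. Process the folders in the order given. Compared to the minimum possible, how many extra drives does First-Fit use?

1

First-Fit: [7,1] [4,2] [4,3] [7] [3] [6] → 6 drives.
Total size 37 GB; any packing needs at least ⌈37/8⌉ = 5 drives.
An optimal packing achieves that bound: [7,1] [7] [6,2] [4,4] [3,3] → 5 drives.
Excess: 6 − 5 = 1.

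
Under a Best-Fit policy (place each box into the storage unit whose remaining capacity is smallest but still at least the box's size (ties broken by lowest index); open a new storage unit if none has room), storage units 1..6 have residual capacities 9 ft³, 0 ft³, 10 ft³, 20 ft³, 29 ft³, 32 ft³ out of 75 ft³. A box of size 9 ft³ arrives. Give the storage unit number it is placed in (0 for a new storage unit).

Storage units with room: storage unit 1 (9 ft³), storage unit 3 (10 ft³), storage unit 4 (20 ft³), storage unit 5 (29 ft³), storage unit 6 (32 ft³).
Tightest fit is storage unit 1 with 9 ft³ free.

1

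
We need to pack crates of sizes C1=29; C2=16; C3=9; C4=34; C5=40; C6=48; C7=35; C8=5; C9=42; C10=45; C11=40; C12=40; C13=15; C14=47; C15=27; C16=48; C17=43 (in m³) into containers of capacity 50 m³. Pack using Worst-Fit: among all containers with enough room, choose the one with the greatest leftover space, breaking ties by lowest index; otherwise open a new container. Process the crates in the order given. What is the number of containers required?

Put C1 (29 m³) in container 1; 21 m³ remain.
Put C2 (16 m³) in container 1; 5 m³ remain.
Put C3 (9 m³) in container 2; 41 m³ remain.
Put C4 (34 m³) in container 2; 7 m³ remain.
Put C5 (40 m³) in container 3; 10 m³ remain.
Put C6 (48 m³) in container 4; 2 m³ remain.
Put C7 (35 m³) in container 5; 15 m³ remain.
Put C8 (5 m³) in container 5; 10 m³ remain.
Put C9 (42 m³) in container 6; 8 m³ remain.
Put C10 (45 m³) in container 7; 5 m³ remain.
Put C11 (40 m³) in container 8; 10 m³ remain.
Put C12 (40 m³) in container 9; 10 m³ remain.
Put C13 (15 m³) in container 10; 35 m³ remain.
Put C14 (47 m³) in container 11; 3 m³ remain.
Put C15 (27 m³) in container 10; 8 m³ remain.
Put C16 (48 m³) in container 12; 2 m³ remain.
Put C17 (43 m³) in container 13; 7 m³ remain.
Final containers: [29,16] [9,34] [40] [48] [35,5] [42] [45] [40] [40] [15,27] [47] [48] [43].

13 containers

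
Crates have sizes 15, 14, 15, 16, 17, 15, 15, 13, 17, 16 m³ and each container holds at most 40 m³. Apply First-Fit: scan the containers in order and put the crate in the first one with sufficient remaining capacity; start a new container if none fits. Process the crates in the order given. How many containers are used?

5

container 1: place 15 m³, 25 m³ left
container 1: place 14 m³, 11 m³ left
container 2: place 15 m³, 25 m³ left
container 2: place 16 m³, 9 m³ left
container 3: place 17 m³, 23 m³ left
container 3: place 15 m³, 8 m³ left
container 4: place 15 m³, 25 m³ left
container 4: place 13 m³, 12 m³ left
container 5: place 17 m³, 23 m³ left
container 5: place 16 m³, 7 m³ left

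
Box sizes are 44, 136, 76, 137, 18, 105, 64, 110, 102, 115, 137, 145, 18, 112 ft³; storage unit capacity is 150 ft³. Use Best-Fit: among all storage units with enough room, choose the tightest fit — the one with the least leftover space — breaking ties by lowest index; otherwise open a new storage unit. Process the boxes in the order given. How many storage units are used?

11

storage unit 1: place 44 ft³, 106 ft³ left
storage unit 2: place 136 ft³, 14 ft³ left
storage unit 1: place 76 ft³, 30 ft³ left
storage unit 3: place 137 ft³, 13 ft³ left
storage unit 1: place 18 ft³, 12 ft³ left
storage unit 4: place 105 ft³, 45 ft³ left
storage unit 5: place 64 ft³, 86 ft³ left
storage unit 6: place 110 ft³, 40 ft³ left
storage unit 7: place 102 ft³, 48 ft³ left
storage unit 8: place 115 ft³, 35 ft³ left
storage unit 9: place 137 ft³, 13 ft³ left
storage unit 10: place 145 ft³, 5 ft³ left
storage unit 8: place 18 ft³, 17 ft³ left
storage unit 11: place 112 ft³, 38 ft³ left
Final storage units: [44,76,18] [136] [137] [105] [64] [110] [102] [115,18] [137] [145] [112].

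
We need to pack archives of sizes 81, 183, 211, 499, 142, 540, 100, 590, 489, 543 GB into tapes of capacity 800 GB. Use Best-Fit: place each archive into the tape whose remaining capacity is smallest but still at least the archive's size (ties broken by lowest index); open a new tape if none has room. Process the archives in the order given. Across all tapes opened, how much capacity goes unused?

1422

tape 1: place 81 GB, 719 GB left
tape 1: place 183 GB, 536 GB left
tape 1: place 211 GB, 325 GB left
tape 2: place 499 GB, 301 GB left
tape 2: place 142 GB, 159 GB left
tape 3: place 540 GB, 260 GB left
tape 2: place 100 GB, 59 GB left
tape 4: place 590 GB, 210 GB left
tape 5: place 489 GB, 311 GB left
tape 6: place 543 GB, 257 GB left
6 tapes × 800 GB = 4800 GB; used 3378 GB; unused 1422 GB.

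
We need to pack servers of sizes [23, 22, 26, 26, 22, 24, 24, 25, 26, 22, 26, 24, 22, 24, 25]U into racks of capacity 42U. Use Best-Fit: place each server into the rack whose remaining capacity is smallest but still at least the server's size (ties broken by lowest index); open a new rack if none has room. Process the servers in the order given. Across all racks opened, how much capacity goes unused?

rack 1: place 23U, 19U left
rack 2: place 22U, 20U left
rack 3: place 26U, 16U left
rack 4: place 26U, 16U left
rack 5: place 22U, 20U left
rack 6: place 24U, 18U left
rack 7: place 24U, 18U left
rack 8: place 25U, 17U left
rack 9: place 26U, 16U left
rack 10: place 22U, 20U left
rack 11: place 26U, 16U left
rack 12: place 24U, 18U left
rack 13: place 22U, 20U left
rack 14: place 24U, 18U left
rack 15: place 25U, 17U left
15 racks × 42U = 630U; used 361U; unused 269U.

269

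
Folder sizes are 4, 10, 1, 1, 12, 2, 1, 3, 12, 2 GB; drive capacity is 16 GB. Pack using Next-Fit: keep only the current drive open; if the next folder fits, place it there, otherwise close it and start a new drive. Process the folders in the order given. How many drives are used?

Put 4 GB in drive 1; 12 GB remain.
Put 10 GB in drive 1; 2 GB remain.
Put 1 GB in drive 1; 1 GB remain.
Put 1 GB in drive 1; 0 GB remain.
Put 12 GB in drive 2; 4 GB remain.
Put 2 GB in drive 2; 2 GB remain.
Put 1 GB in drive 2; 1 GB remain.
Put 3 GB in drive 3; 13 GB remain.
Put 12 GB in drive 3; 1 GB remain.
Put 2 GB in drive 4; 14 GB remain.
Final drives: [4,10,1,1] [12,2,1] [3,12] [2].

4 drives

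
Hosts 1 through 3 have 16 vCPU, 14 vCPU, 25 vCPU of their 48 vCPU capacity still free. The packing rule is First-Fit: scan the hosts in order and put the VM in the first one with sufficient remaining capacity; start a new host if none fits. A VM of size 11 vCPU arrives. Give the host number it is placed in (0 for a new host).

1

Hosts with room: host 1 (16 vCPU), host 2 (14 vCPU), host 3 (25 vCPU).
The first with room is host 1.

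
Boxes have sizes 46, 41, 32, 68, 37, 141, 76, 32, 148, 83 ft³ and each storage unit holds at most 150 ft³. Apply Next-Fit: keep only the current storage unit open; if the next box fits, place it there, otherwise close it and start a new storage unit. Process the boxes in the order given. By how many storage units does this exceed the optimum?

Next-Fit: [46,41,32] [68,37] [141] [76,32] [148] [83] → 6 storage units.
Total size 704 ft³; any packing needs at least ⌈704/150⌉ = 5 storage units.
An optimal packing achieves that bound: [148] [141] [83,46] [76,68] [41,37,32,32] → 5 storage units.
Excess: 6 − 5 = 1.

1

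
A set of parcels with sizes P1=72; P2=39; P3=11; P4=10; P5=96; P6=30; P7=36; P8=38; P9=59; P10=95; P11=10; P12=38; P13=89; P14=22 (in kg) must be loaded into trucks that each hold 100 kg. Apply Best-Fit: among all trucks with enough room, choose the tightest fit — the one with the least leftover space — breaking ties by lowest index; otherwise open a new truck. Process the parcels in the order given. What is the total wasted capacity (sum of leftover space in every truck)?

P1 (72 kg) → truck 1 (remaining 28 kg)
P2 (39 kg) → truck 2 (remaining 61 kg)
P3 (11 kg) → truck 1 (remaining 17 kg)
P4 (10 kg) → truck 1 (remaining 7 kg)
P5 (96 kg) → truck 3 (remaining 4 kg)
P6 (30 kg) → truck 2 (remaining 31 kg)
P7 (36 kg) → truck 4 (remaining 64 kg)
P8 (38 kg) → truck 4 (remaining 26 kg)
P9 (59 kg) → truck 5 (remaining 41 kg)
P10 (95 kg) → truck 6 (remaining 5 kg)
P11 (10 kg) → truck 4 (remaining 16 kg)
P12 (38 kg) → truck 5 (remaining 3 kg)
P13 (89 kg) → truck 7 (remaining 11 kg)
P14 (22 kg) → truck 2 (remaining 9 kg)
7 trucks × 100 kg = 700 kg; used 645 kg; unused 55 kg.

55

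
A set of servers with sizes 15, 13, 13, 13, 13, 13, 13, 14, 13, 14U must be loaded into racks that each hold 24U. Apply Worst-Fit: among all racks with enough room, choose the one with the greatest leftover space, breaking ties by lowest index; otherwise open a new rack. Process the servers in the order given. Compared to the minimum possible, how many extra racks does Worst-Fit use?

0

Worst-Fit: [15] [13] [13] [13] [13] [13] [13] [14] [13] [14] → 10 racks.
10 servers exceed 12U (half the capacity), and no two of those can share a rack, so at least 10 racks are needed.
So 10 is already optimal.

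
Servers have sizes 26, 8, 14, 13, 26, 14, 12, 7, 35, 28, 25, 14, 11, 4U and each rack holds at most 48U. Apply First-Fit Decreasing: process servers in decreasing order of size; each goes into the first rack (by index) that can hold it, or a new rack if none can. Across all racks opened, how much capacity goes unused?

Sorted descending: 35, 28, 26, 26, 25, 14, 14, 14, 13, 12, 11, 8, 7, 4.
35U → rack 1 (remaining 13U)
28U → rack 2 (remaining 20U)
26U → rack 3 (remaining 22U)
26U → rack 4 (remaining 22U)
25U → rack 5 (remaining 23U)
14U → rack 2 (remaining 6U)
14U → rack 3 (remaining 8U)
14U → rack 4 (remaining 8U)
13U → rack 1 (remaining 0U)
12U → rack 5 (remaining 11U)
11U → rack 5 (remaining 0U)
8U → rack 3 (remaining 0U)
7U → rack 4 (remaining 1U)
4U → rack 2 (remaining 2U)
5 racks × 48U = 240U; used 237U; unused 3U.

3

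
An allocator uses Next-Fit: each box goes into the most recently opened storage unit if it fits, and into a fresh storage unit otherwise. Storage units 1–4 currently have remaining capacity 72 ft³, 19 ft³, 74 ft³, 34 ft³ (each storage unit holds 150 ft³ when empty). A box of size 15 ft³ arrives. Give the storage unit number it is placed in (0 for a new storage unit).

Next-Fit only looks at storage unit 4, which has 34 ft³ free.
15 ft³ fits there.

4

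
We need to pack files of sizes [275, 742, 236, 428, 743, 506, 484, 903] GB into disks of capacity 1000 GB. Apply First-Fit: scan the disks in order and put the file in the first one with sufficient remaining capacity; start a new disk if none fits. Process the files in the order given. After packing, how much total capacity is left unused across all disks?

Put 275 GB in disk 1; 725 GB remain.
Put 742 GB in disk 2; 258 GB remain.
Put 236 GB in disk 1; 489 GB remain.
Put 428 GB in disk 1; 61 GB remain.
Put 743 GB in disk 3; 257 GB remain.
Put 506 GB in disk 4; 494 GB remain.
Put 484 GB in disk 4; 10 GB remain.
Put 903 GB in disk 5; 97 GB remain.
5 disks × 1000 GB = 5000 GB; used 4317 GB; unused 683 GB.

683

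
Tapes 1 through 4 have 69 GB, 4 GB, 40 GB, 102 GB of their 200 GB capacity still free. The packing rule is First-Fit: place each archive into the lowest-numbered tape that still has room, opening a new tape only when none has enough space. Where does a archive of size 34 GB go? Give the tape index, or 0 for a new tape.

Tapes with room: tape 1 (69 GB), tape 3 (40 GB), tape 4 (102 GB).
The first with room is tape 1.

1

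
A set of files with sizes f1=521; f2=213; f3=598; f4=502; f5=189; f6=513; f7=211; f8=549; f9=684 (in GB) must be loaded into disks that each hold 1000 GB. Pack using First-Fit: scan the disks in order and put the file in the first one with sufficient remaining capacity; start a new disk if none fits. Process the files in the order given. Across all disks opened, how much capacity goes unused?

2020

Put f1 (521 GB) in disk 1; 479 GB remain.
Put f2 (213 GB) in disk 1; 266 GB remain.
Put f3 (598 GB) in disk 2; 402 GB remain.
Put f4 (502 GB) in disk 3; 498 GB remain.
Put f5 (189 GB) in disk 1; 77 GB remain.
Put f6 (513 GB) in disk 4; 487 GB remain.
Put f7 (211 GB) in disk 2; 191 GB remain.
Put f8 (549 GB) in disk 5; 451 GB remain.
Put f9 (684 GB) in disk 6; 316 GB remain.
6 disks × 1000 GB = 6000 GB; used 3980 GB; unused 2020 GB.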